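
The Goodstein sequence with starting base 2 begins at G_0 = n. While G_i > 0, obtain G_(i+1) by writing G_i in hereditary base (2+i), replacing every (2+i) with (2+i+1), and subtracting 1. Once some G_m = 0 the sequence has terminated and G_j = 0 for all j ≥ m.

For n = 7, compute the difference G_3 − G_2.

(0) 7|_2 = 2^2 + 2 + 1 ↦ 3^3 + 3 + 1|_3 = 31 ⇒ 30
(1) 30|_3 = 3^3 + 3 ↦ 4^4 + 4|_4 = 260 ⇒ 259
(2) 259|_4 = 4^4 + 3 ↦ 5^5 + 3|_5 = 3128 ⇒ 3127

2868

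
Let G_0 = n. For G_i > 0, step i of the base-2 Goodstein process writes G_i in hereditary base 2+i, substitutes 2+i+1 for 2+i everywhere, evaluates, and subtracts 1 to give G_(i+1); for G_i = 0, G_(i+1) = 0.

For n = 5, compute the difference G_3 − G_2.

212

base 2: 5 = 2^2 + 1; at 3: 3^3 + 1 = 28; next = 27
base 3: 27 = 3^3; at 4: 4^4 = 256; next = 255
base 4: 255 = 3·4^3 + 3·4^2 + 3·4 + 3; at 5: 3·5^3 + 3·5^2 + 3·5 + 3 = 468; next = 467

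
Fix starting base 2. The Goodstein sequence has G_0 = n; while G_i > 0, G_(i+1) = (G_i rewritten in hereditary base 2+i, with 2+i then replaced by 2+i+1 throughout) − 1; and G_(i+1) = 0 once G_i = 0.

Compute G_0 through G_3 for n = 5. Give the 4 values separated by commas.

5, 27, 255, 467

[0] 5 ≡ 2^2 + 1 (base 2). Lift 3: 28. −1: 27.
[1] 27 ≡ 3^3 (base 3). Lift 4: 256. −1: 255.
[2] 255 ≡ 3·4^3 + 3·4^2 + 3·4 + 3 (base 4). Lift 5: 468. −1: 467.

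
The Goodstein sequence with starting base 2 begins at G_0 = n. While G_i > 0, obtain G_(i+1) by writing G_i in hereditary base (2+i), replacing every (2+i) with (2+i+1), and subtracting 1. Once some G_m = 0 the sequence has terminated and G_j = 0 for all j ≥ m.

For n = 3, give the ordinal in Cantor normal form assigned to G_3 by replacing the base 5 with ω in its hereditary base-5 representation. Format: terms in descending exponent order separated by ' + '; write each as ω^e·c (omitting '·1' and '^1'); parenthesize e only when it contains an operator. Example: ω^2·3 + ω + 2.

base 2: 3 = 2 + 1; at 3: 3 + 1 = 4; next = 3
base 3: 3 = 3; at 4: 4 = 4; next = 3
base 4: 3 = 3; at 5: 3 = 3; next = 2
base 5: 2 = 2; at 6: 2 = 2; next = 1

2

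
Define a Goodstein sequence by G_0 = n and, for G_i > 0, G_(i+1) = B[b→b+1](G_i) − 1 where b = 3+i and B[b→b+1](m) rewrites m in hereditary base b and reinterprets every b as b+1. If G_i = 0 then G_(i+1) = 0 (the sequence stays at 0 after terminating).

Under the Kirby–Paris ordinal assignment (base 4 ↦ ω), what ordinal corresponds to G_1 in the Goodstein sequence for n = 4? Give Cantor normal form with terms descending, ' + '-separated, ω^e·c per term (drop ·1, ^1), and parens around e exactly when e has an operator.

4 —HB3→ 3 + 1 —bump→ 4 + 1 = 5 —(−1)→ 4
4 —HB4→ 4 —bump→ 5 = 5 —(−1)→ 4

ω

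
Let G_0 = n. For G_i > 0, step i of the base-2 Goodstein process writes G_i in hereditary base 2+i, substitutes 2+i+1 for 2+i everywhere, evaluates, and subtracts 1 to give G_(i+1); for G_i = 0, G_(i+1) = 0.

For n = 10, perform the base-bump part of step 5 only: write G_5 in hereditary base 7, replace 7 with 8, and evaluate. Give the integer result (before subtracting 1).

i=0: 10 = 2^(2 + 1) + 2 (b=2); 2→3: 3^(3 + 1) + 3 = 84; 84−1 = 83
i=1: 83 = 3^(3 + 1) + 2 (b=3); 3→4: 4^(4 + 1) + 2 = 1026; 1026−1 = 1025
i=2: 1025 = 4^(4 + 1) + 1 (b=4); 4→5: 5^(5 + 1) + 1 = 15626; 15626−1 = 15625
i=3: 15625 = 5^(5 + 1) (b=5); 5→6: 6^(6 + 1) = 279936; 279936−1 = 279935
i=4: 279935 = 5·6^6 + 5·6^5 + 5·6^4 + 5·6^3 + 5·6^2 + 5·6 + 5 (b=6); 6→7: 5·7^7 + 5·7^5 + 5·7^4 + 5·7^3 + 5·7^2 + 5·7 + 5 = 4215755; 4215755−1 = 4215754
i=5: 4215754 = 5·7^7 + 5·7^5 + 5·7^4 + 5·7^3 + 5·7^2 + 5·7 + 4 (b=7); 7→8: 5·8^8 + 5·8^5 + 5·8^4 + 5·8^3 + 5·8^2 + 5·8 + 4 = 84073324; 84073324−1 = 84073323

84073324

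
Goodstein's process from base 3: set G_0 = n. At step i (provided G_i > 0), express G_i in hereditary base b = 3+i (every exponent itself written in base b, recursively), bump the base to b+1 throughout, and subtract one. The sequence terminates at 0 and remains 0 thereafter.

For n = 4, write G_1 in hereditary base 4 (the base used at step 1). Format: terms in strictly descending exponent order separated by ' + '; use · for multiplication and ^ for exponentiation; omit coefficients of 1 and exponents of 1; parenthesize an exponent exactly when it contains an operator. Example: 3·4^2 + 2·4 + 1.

(0) 4|_3 = 3 + 1 ↦ 4 + 1|_4 = 5 ⇒ 4
(1) 4|_4 = 4 ↦ 5|_5 = 5 ⇒ 4

4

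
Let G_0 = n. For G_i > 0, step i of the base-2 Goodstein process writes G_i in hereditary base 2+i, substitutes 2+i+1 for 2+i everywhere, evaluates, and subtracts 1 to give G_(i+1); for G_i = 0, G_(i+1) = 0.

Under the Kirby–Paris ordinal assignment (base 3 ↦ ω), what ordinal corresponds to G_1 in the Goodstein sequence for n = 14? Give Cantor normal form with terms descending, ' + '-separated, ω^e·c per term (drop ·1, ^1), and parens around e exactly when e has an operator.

ω^(ω + 1) + ω^ω + 2

i=0: 14 = 2^(2 + 1) + 2^2 + 2 (b=2); 2→3: 3^(3 + 1) + 3^3 + 3 = 111; 111−1 = 110
i=1: 110 = 3^(3 + 1) + 3^3 + 2 (b=3); 3→4: 4^(4 + 1) + 4^4 + 2 = 1282; 1282−1 = 1281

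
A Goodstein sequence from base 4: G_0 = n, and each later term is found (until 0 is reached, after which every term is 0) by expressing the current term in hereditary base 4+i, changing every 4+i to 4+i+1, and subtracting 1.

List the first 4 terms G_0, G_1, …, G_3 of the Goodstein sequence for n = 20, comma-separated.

base 4: 20 = 4^2 + 4; at 5: 5^2 + 5 = 30; next = 29
base 5: 29 = 5^2 + 4; at 6: 6^2 + 4 = 40; next = 39
base 6: 39 = 6^2 + 3; at 7: 7^2 + 3 = 52; next = 51

20, 29, 39, 51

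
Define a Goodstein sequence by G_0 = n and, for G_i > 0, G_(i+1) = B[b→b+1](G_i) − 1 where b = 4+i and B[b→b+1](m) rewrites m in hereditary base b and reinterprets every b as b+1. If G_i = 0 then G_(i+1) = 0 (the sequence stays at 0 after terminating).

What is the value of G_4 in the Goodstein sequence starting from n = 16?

33

step 0: 16 = 4^2; sub 5 for 4: 5^2; = 25; G_1 = 25−1 = 24
step 1: 24 = 4·5 + 4; sub 6 for 5: 4·6 + 4; = 28; G_2 = 28−1 = 27
step 2: 27 = 4·6 + 3; sub 7 for 6: 4·7 + 3; = 31; G_3 = 31−1 = 30
step 3: 30 = 4·7 + 2; sub 8 for 7: 4·8 + 2; = 34; G_4 = 34−1 = 33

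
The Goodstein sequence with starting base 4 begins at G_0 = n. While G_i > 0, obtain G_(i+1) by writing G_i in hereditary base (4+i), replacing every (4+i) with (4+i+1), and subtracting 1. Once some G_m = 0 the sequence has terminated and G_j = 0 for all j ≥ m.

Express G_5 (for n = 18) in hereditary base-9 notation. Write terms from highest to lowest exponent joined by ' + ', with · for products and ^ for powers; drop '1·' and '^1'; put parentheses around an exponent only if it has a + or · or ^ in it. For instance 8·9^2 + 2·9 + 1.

6·9 + 4

step 0: 18 = 4^2 + 2; sub 5 for 4: 5^2 + 2; = 27; G_1 = 27−1 = 26
step 1: 26 = 5^2 + 1; sub 6 for 5: 6^2 + 1; = 37; G_2 = 37−1 = 36
step 2: 36 = 6^2; sub 7 for 6: 7^2; = 49; G_3 = 49−1 = 48
step 3: 48 = 6·7 + 6; sub 8 for 7: 6·8 + 6; = 54; G_4 = 54−1 = 53
step 4: 53 = 6·8 + 5; sub 9 for 8: 6·9 + 5; = 59; G_5 = 59−1 = 58
step 5: 58 = 6·9 + 4; sub 10 for 9: 6·10 + 4; = 64; G_6 = 64−1 = 63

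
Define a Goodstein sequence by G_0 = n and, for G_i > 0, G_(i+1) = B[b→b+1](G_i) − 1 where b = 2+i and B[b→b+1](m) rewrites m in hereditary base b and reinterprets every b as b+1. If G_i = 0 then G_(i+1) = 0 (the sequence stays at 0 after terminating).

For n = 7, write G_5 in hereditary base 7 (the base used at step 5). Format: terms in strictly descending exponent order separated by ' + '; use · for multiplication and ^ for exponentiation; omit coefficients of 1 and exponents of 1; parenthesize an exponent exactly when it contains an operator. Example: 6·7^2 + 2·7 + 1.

7^7

7 —HB2→ 2^2 + 2 + 1 —bump→ 3^3 + 3 + 1 = 31 —(−1)→ 30
30 —HB3→ 3^3 + 3 —bump→ 4^4 + 4 = 260 —(−1)→ 259
259 —HB4→ 4^4 + 3 —bump→ 5^5 + 3 = 3128 —(−1)→ 3127
3127 —HB5→ 5^5 + 2 —bump→ 6^6 + 2 = 46658 —(−1)→ 46657
46657 —HB6→ 6^6 + 1 —bump→ 7^7 + 1 = 823544 —(−1)→ 823543
823543 —HB7→ 7^7 —bump→ 8^8 = 16777216 —(−1)→ 16777215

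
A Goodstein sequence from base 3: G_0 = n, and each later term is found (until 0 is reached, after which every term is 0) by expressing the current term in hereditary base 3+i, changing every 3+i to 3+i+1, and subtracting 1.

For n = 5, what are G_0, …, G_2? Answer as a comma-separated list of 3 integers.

[0] 5 ≡ 3 + 2 (base 3). Lift 4: 6. −1: 5.
[1] 5 ≡ 4 + 1 (base 4). Lift 5: 6. −1: 5.

5, 5, 5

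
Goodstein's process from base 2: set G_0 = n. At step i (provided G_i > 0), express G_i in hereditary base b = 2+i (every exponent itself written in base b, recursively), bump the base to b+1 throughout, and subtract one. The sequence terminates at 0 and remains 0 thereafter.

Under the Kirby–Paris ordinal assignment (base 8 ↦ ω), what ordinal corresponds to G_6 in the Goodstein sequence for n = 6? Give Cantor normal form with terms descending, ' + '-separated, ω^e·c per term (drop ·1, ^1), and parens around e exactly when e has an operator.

base 2: 6 = 2^2 + 2; at 3: 3^3 + 3 = 30; next = 29
base 3: 29 = 3^3 + 2; at 4: 4^4 + 2 = 258; next = 257
base 4: 257 = 4^4 + 1; at 5: 5^5 + 1 = 3126; next = 3125
base 5: 3125 = 5^5; at 6: 6^6 = 46656; next = 46655
base 6: 46655 = 5·6^5 + 5·6^4 + 5·6^3 + 5·6^2 + 5·6 + 5; at 7: 5·7^5 + 5·7^4 + 5·7^3 + 5·7^2 + 5·7 + 5 = 98040; next = 98039
base 7: 98039 = 5·7^5 + 5·7^4 + 5·7^3 + 5·7^2 + 5·7 + 4; at 8: 5·8^5 + 5·8^4 + 5·8^3 + 5·8^2 + 5·8 + 4 = 187244; next = 187243
base 8: 187243 = 5·8^5 + 5·8^4 + 5·8^3 + 5·8^2 + 5·8 + 3; at 9: 5·9^5 + 5·9^4 + 5·9^3 + 5·9^2 + 5·9 + 3 = 332148; next = 332147

ω^5·5 + ω^4·5 + ω^3·5 + ω^2·5 + ω·5 + 3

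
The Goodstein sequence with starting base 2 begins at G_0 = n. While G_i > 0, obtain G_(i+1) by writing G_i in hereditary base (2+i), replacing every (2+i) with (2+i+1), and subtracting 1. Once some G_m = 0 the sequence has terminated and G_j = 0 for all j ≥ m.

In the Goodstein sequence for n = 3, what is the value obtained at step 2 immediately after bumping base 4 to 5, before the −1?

step 0: 3 = 2 + 1; sub 3 for 2: 3 + 1; = 4; G_1 = 4−1 = 3
step 1: 3 = 3; sub 4 for 3: 4; = 4; G_2 = 4−1 = 3
step 2: 3 = 3; sub 5 for 4: 3; = 3; G_3 = 3−1 = 2

3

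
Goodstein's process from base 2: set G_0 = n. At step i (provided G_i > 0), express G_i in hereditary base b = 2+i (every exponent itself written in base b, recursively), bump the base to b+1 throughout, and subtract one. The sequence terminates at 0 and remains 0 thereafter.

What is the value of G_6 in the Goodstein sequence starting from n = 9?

50333399

base 2: 9 = 2^(2 + 1) + 1; at 3: 3^(3 + 1) + 1 = 82; next = 81
base 3: 81 = 3^(3 + 1); at 4: 4^(4 + 1) = 1024; next = 1023
base 4: 1023 = 3·4^4 + 3·4^3 + 3·4^2 + 3·4 + 3; at 5: 3·5^5 + 3·5^3 + 3·5^2 + 3·5 + 3 = 9843; next = 9842
base 5: 9842 = 3·5^5 + 3·5^3 + 3·5^2 + 3·5 + 2; at 6: 3·6^6 + 3·6^3 + 3·6^2 + 3·6 + 2 = 140744; next = 140743
base 6: 140743 = 3·6^6 + 3·6^3 + 3·6^2 + 3·6 + 1; at 7: 3·7^7 + 3·7^3 + 3·7^2 + 3·7 + 1 = 2471827; next = 2471826
base 7: 2471826 = 3·7^7 + 3·7^3 + 3·7^2 + 3·7; at 8: 3·8^8 + 3·8^3 + 3·8^2 + 3·8 = 50333400; next = 50333399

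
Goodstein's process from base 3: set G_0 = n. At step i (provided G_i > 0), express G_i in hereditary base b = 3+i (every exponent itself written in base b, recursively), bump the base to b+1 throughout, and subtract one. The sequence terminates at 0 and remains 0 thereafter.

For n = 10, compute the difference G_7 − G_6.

3

base 3: 10 = 3^2 + 1; at 4: 4^2 + 1 = 17; next = 16
base 4: 16 = 4^2; at 5: 5^2 = 25; next = 24
base 5: 24 = 4·5 + 4; at 6: 4·6 + 4 = 28; next = 27
base 6: 27 = 4·6 + 3; at 7: 4·7 + 3 = 31; next = 30
base 7: 30 = 4·7 + 2; at 8: 4·8 + 2 = 34; next = 33
base 8: 33 = 4·8 + 1; at 9: 4·9 + 1 = 37; next = 36
base 9: 36 = 4·9; at 10: 4·10 = 40; next = 39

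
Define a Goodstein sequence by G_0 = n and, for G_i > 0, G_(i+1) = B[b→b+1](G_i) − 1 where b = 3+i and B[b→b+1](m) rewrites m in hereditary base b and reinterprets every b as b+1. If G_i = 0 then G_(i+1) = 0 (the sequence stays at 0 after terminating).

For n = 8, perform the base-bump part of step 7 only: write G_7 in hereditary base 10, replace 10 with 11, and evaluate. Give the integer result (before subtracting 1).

G_0 = 8. HB_3(8) = 2·3 + 2. Bump = 10. G_1 = 9.
G_1 = 9. HB_4(9) = 2·4 + 1. Bump = 11. G_2 = 10.
G_2 = 10. HB_5(10) = 2·5. Bump = 12. G_3 = 11.
G_3 = 11. HB_6(11) = 6 + 5. Bump = 12. G_4 = 11.
G_4 = 11. HB_7(11) = 7 + 4. Bump = 12. G_5 = 11.
G_5 = 11. HB_8(11) = 8 + 3. Bump = 12. G_6 = 11.
G_6 = 11. HB_9(11) = 9 + 2. Bump = 12. G_7 = 11.

12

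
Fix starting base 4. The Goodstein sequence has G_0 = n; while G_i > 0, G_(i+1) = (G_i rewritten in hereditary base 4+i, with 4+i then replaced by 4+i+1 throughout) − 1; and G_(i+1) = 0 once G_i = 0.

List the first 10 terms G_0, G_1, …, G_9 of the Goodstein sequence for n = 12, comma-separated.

12, 14, 15, 16, 17, 18, 19, 19, 19, 19

G_0 = 12. HB_4(12) = 3·4. Bump = 15. G_1 = 14.
G_1 = 14. HB_5(14) = 2·5 + 4. Bump = 16. G_2 = 15.
G_2 = 15. HB_6(15) = 2·6 + 3. Bump = 17. G_3 = 16.
G_3 = 16. HB_7(16) = 2·7 + 2. Bump = 18. G_4 = 17.
G_4 = 17. HB_8(17) = 2·8 + 1. Bump = 19. G_5 = 18.
G_5 = 18. HB_9(18) = 2·9. Bump = 20. G_6 = 19.
G_6 = 19. HB_10(19) = 10 + 9. Bump = 20. G_7 = 19.
G_7 = 19. HB_11(19) = 11 + 8. Bump = 20. G_8 = 19.
G_8 = 19. HB_12(19) = 12 + 7. Bump = 20. G_9 = 19.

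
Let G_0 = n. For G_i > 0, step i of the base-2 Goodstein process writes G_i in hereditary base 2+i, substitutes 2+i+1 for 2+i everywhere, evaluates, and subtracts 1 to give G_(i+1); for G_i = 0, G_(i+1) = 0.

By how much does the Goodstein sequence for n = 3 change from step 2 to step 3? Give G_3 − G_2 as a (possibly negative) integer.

-1

step 0: 3 = 2 + 1; sub 3 for 2: 3 + 1; = 4; G_1 = 4−1 = 3
step 1: 3 = 3; sub 4 for 3: 4; = 4; G_2 = 4−1 = 3
step 2: 3 = 3; sub 5 for 4: 3; = 3; G_3 = 3−1 = 2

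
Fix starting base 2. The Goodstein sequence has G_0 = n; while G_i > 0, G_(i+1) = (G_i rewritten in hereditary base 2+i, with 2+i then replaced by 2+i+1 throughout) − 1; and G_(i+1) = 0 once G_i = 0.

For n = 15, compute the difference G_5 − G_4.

G_0 = 15. HB_2(15) = 2^(2 + 1) + 2^2 + 2 + 1. Bump = 112. G_1 = 111.
G_1 = 111. HB_3(111) = 3^(3 + 1) + 3^3 + 3. Bump = 1284. G_2 = 1283.
G_2 = 1283. HB_4(1283) = 4^(4 + 1) + 4^4 + 3. Bump = 18753. G_3 = 18752.
G_3 = 18752. HB_5(18752) = 5^(5 + 1) + 5^5 + 2. Bump = 326594. G_4 = 326593.
G_4 = 326593. HB_6(326593) = 6^(6 + 1) + 6^6 + 1. Bump = 6588345. G_5 = 6588344.

6261751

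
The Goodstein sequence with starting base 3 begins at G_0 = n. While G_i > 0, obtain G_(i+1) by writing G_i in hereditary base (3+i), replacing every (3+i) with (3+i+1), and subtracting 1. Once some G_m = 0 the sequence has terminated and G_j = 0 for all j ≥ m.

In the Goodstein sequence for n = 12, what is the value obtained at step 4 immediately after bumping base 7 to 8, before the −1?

64

12 —HB3→ 3^2 + 3 —bump→ 4^2 + 4 = 20 —(−1)→ 19
19 —HB4→ 4^2 + 3 —bump→ 5^2 + 3 = 28 —(−1)→ 27
27 —HB5→ 5^2 + 2 —bump→ 6^2 + 2 = 38 —(−1)→ 37
37 —HB6→ 6^2 + 1 —bump→ 7^2 + 1 = 50 —(−1)→ 49
49 —HB7→ 7^2 —bump→ 8^2 = 64 —(−1)→ 63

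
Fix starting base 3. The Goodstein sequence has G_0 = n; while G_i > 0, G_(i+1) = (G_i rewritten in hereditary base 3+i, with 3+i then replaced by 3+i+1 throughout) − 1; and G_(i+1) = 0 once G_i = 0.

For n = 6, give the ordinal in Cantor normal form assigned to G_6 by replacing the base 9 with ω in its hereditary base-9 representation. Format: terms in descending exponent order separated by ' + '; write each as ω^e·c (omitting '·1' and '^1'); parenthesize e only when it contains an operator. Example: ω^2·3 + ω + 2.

G_0=6  [base 3] 2·3  →[3↦4]→  2·4 = 8  −1 ⇒ G_1=7
G_1=7  [base 4] 4 + 3  →[4↦5]→  5 + 3 = 8  −1 ⇒ G_2=7
G_2=7  [base 5] 5 + 2  →[5↦6]→  6 + 2 = 8  −1 ⇒ G_3=7
G_3=7  [base 6] 6 + 1  →[6↦7]→  7 + 1 = 8  −1 ⇒ G_4=7
G_4=7  [base 7] 7  →[7↦8]→  8 = 8  −1 ⇒ G_5=7
G_5=7  [base 8] 7  →[8↦9]→  7 = 7  −1 ⇒ G_6=6

6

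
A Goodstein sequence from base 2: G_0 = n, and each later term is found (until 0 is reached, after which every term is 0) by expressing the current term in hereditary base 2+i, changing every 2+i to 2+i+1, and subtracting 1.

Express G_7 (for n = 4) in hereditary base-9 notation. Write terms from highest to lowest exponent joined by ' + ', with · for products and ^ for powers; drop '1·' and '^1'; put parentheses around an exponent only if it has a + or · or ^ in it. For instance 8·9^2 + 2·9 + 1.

2·9^2 + 9 + 2

G_0 = 4. HB_2(4) = 2^2. Bump = 27. G_1 = 26.
G_1 = 26. HB_3(26) = 2·3^2 + 2·3 + 2. Bump = 42. G_2 = 41.
G_2 = 41. HB_4(41) = 2·4^2 + 2·4 + 1. Bump = 61. G_3 = 60.
G_3 = 60. HB_5(60) = 2·5^2 + 2·5. Bump = 84. G_4 = 83.
G_4 = 83. HB_6(83) = 2·6^2 + 6 + 5. Bump = 110. G_5 = 109.
G_5 = 109. HB_7(109) = 2·7^2 + 7 + 4. Bump = 140. G_6 = 139.
G_6 = 139. HB_8(139) = 2·8^2 + 8 + 3. Bump = 174. G_7 = 173.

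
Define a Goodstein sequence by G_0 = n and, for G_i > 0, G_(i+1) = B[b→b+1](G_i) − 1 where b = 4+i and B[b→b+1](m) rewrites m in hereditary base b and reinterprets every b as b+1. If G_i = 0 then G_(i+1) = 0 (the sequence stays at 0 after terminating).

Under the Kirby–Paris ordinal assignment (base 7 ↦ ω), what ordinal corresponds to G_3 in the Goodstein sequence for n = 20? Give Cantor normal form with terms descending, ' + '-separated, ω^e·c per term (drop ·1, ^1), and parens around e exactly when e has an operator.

ω^2 + 2

[0] 20 ≡ 4^2 + 4 (base 4). Lift 5: 30. −1: 29.
[1] 29 ≡ 5^2 + 4 (base 5). Lift 6: 40. −1: 39.
[2] 39 ≡ 6^2 + 3 (base 6). Lift 7: 52. −1: 51.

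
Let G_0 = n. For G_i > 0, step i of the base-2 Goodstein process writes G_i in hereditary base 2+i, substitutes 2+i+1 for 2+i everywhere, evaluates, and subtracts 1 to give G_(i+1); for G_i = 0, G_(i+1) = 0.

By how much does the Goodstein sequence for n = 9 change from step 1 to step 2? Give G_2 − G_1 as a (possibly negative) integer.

942

(0) 9|_2 = 2^(2 + 1) + 1 ↦ 3^(3 + 1) + 1|_3 = 82 ⇒ 81
(1) 81|_3 = 3^(3 + 1) ↦ 4^(4 + 1)|_4 = 1024 ⇒ 1023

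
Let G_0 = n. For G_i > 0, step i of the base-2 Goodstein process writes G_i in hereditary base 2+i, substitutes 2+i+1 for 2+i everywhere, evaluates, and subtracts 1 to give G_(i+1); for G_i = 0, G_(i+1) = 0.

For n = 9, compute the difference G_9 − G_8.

G_0 = 9. HB_2(9) = 2^(2 + 1) + 1. Bump = 82. G_1 = 81.
G_1 = 81. HB_3(81) = 3^(3 + 1). Bump = 1024. G_2 = 1023.
G_2 = 1023. HB_4(1023) = 3·4^4 + 3·4^3 + 3·4^2 + 3·4 + 3. Bump = 9843. G_3 = 9842.
G_3 = 9842. HB_5(9842) = 3·5^5 + 3·5^3 + 3·5^2 + 3·5 + 2. Bump = 140744. G_4 = 140743.
G_4 = 140743. HB_6(140743) = 3·6^6 + 3·6^3 + 3·6^2 + 3·6 + 1. Bump = 2471827. G_5 = 2471826.
G_5 = 2471826. HB_7(2471826) = 3·7^7 + 3·7^3 + 3·7^2 + 3·7. Bump = 50333400. G_6 = 50333399.
G_6 = 50333399. HB_8(50333399) = 3·8^8 + 3·8^3 + 3·8^2 + 2·8 + 7. Bump = 1162263922. G_7 = 1162263921.
G_7 = 1162263921. HB_9(1162263921) = 3·9^9 + 3·9^3 + 3·9^2 + 2·9 + 6. Bump = 30000003326. G_8 = 30000003325.
G_8 = 30000003325. HB_10(30000003325) = 3·10^10 + 3·10^3 + 3·10^2 + 2·10 + 5. Bump = 855935016216. G_9 = 855935016215.

825935012890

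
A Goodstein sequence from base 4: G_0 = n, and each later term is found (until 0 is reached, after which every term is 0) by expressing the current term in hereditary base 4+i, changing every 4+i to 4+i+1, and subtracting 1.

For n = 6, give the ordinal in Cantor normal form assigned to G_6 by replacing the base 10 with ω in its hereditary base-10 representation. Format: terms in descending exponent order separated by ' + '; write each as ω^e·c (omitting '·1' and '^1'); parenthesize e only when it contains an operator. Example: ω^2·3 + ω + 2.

3

G_0 = 6. HB_4(6) = 4 + 2. Bump = 7. G_1 = 6.
G_1 = 6. HB_5(6) = 5 + 1. Bump = 7. G_2 = 6.
G_2 = 6. HB_6(6) = 6. Bump = 7. G_3 = 6.
G_3 = 6. HB_7(6) = 6. Bump = 6. G_4 = 5.
G_4 = 5. HB_8(5) = 5. Bump = 5. G_5 = 4.
G_5 = 4. HB_9(4) = 4. Bump = 4. G_6 = 3.
G_6 = 3. HB_10(3) = 3. Bump = 3. G_7 = 2.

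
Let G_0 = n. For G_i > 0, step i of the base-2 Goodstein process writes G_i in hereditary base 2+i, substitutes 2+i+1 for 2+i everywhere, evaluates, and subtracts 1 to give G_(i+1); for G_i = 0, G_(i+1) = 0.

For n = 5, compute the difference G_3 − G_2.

212

step 0: 5 = 2^2 + 1; sub 3 for 2: 3^3 + 1; = 28; G_1 = 28−1 = 27
step 1: 27 = 3^3; sub 4 for 3: 4^4; = 256; G_2 = 256−1 = 255
step 2: 255 = 3·4^3 + 3·4^2 + 3·4 + 3; sub 5 for 4: 3·5^3 + 3·5^2 + 3·5 + 3; = 468; G_3 = 468−1 = 467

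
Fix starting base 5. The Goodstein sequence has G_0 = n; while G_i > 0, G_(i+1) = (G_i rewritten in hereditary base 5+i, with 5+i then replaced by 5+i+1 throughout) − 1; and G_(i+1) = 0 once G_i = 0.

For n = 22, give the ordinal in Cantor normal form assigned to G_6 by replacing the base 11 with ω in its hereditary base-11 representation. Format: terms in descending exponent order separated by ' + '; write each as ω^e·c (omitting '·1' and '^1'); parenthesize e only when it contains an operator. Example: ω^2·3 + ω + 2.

ω·3 + 4

G_0 = 22. HB_5(22) = 4·5 + 2. Bump = 26. G_1 = 25.
G_1 = 25. HB_6(25) = 4·6 + 1. Bump = 29. G_2 = 28.
G_2 = 28. HB_7(28) = 4·7. Bump = 32. G_3 = 31.
G_3 = 31. HB_8(31) = 3·8 + 7. Bump = 34. G_4 = 33.
G_4 = 33. HB_9(33) = 3·9 + 6. Bump = 36. G_5 = 35.
G_5 = 35. HB_10(35) = 3·10 + 5. Bump = 38. G_6 = 37.
G_6 = 37. HB_11(37) = 3·11 + 4. Bump = 40. G_7 = 39.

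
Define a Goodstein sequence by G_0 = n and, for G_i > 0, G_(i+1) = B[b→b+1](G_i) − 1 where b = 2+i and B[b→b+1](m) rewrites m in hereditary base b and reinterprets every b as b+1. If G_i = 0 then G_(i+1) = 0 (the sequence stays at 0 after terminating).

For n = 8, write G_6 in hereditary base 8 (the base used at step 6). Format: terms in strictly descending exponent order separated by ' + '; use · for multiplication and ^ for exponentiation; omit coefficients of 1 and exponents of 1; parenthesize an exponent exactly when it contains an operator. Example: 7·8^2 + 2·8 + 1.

2·8^8 + 2·8^2 + 8 + 3

step 0: 8 = 2^(2 + 1); sub 3 for 2: 3^(3 + 1); = 81; G_1 = 81−1 = 80
step 1: 80 = 2·3^3 + 2·3^2 + 2·3 + 2; sub 4 for 3: 2·4^4 + 2·4^2 + 2·4 + 2; = 554; G_2 = 554−1 = 553
step 2: 553 = 2·4^4 + 2·4^2 + 2·4 + 1; sub 5 for 4: 2·5^5 + 2·5^2 + 2·5 + 1; = 6311; G_3 = 6311−1 = 6310
step 3: 6310 = 2·5^5 + 2·5^2 + 2·5; sub 6 for 5: 2·6^6 + 2·6^2 + 2·6; = 93396; G_4 = 93396−1 = 93395
step 4: 93395 = 2·6^6 + 2·6^2 + 6 + 5; sub 7 for 6: 2·7^7 + 2·7^2 + 7 + 5; = 1647196; G_5 = 1647196−1 = 1647195
step 5: 1647195 = 2·7^7 + 2·7^2 + 7 + 4; sub 8 for 7: 2·8^8 + 2·8^2 + 8 + 4; = 33554572; G_6 = 33554572−1 = 33554571
step 6: 33554571 = 2·8^8 + 2·8^2 + 8 + 3; sub 9 for 8: 2·9^9 + 2·9^2 + 9 + 3; = 774841152; G_7 = 774841152−1 = 774841151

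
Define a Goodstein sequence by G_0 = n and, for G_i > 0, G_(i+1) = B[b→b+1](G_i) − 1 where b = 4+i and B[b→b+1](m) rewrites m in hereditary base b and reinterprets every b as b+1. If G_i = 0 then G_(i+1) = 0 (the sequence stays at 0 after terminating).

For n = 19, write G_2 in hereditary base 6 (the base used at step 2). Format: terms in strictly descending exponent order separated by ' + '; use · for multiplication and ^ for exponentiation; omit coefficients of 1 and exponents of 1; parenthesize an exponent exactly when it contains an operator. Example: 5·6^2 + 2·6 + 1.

[0] 19 ≡ 4^2 + 3 (base 4). Lift 5: 28. −1: 27.
[1] 27 ≡ 5^2 + 2 (base 5). Lift 6: 38. −1: 37.
[2] 37 ≡ 6^2 + 1 (base 6). Lift 7: 50. −1: 49.

6^2 + 1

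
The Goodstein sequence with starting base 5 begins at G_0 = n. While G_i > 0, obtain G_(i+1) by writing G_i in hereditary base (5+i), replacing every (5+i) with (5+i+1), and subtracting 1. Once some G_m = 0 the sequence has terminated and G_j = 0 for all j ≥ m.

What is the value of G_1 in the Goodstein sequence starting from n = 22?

22 —HB5→ 4·5 + 2 —bump→ 4·6 + 2 = 26 —(−1)→ 25
25 —HB6→ 4·6 + 1 —bump→ 4·7 + 1 = 29 —(−1)→ 28

25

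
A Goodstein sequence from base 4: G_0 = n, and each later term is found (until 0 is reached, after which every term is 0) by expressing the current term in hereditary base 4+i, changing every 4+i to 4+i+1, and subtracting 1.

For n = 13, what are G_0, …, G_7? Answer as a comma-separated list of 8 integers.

13, 15, 17, 18, 19, 20, 21, 22

i=0: 13 = 3·4 + 1 (b=4); 4→5: 3·5 + 1 = 16; 16−1 = 15
i=1: 15 = 3·5 (b=5); 5→6: 3·6 = 18; 18−1 = 17
i=2: 17 = 2·6 + 5 (b=6); 6→7: 2·7 + 5 = 19; 19−1 = 18
i=3: 18 = 2·7 + 4 (b=7); 7→8: 2·8 + 4 = 20; 20−1 = 19
i=4: 19 = 2·8 + 3 (b=8); 8→9: 2·9 + 3 = 21; 21−1 = 20
i=5: 20 = 2·9 + 2 (b=9); 9→10: 2·10 + 2 = 22; 22−1 = 21
i=6: 21 = 2·10 + 1 (b=10); 10→11: 2·11 + 1 = 23; 23−1 = 22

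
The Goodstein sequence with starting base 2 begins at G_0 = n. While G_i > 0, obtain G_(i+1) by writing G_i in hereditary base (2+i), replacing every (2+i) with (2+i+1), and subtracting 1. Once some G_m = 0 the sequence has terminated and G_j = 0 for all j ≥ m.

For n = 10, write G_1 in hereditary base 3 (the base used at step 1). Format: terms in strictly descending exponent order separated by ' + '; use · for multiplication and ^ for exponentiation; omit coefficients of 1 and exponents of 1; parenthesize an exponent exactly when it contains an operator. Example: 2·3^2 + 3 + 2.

3^(3 + 1) + 2

[0] 10 ≡ 2^(2 + 1) + 2 (base 2). Lift 3: 84. −1: 83.
[1] 83 ≡ 3^(3 + 1) + 2 (base 3). Lift 4: 1026. −1: 1025.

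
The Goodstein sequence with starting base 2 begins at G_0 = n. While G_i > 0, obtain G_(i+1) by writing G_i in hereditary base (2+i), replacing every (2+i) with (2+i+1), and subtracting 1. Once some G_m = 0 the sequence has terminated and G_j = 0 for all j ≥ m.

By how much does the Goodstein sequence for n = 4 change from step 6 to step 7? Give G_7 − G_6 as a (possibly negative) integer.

34

(0) 4|_2 = 2^2 ↦ 3^3|_3 = 27 ⇒ 26
(1) 26|_3 = 2·3^2 + 2·3 + 2 ↦ 2·4^2 + 2·4 + 2|_4 = 42 ⇒ 41
(2) 41|_4 = 2·4^2 + 2·4 + 1 ↦ 2·5^2 + 2·5 + 1|_5 = 61 ⇒ 60
(3) 60|_5 = 2·5^2 + 2·5 ↦ 2·6^2 + 2·6|_6 = 84 ⇒ 83
(4) 83|_6 = 2·6^2 + 6 + 5 ↦ 2·7^2 + 7 + 5|_7 = 110 ⇒ 109
(5) 109|_7 = 2·7^2 + 7 + 4 ↦ 2·8^2 + 8 + 4|_8 = 140 ⇒ 139
(6) 139|_8 = 2·8^2 + 8 + 3 ↦ 2·9^2 + 9 + 3|_9 = 174 ⇒ 173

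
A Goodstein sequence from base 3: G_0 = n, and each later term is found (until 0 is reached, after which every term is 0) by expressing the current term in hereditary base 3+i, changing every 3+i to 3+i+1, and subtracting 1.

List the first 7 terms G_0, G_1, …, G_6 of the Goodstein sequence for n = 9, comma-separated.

9, 15, 17, 19, 21, 23, 24

base 3: 9 = 3^2; at 4: 4^2 = 16; next = 15
base 4: 15 = 3·4 + 3; at 5: 3·5 + 3 = 18; next = 17
base 5: 17 = 3·5 + 2; at 6: 3·6 + 2 = 20; next = 19
base 6: 19 = 3·6 + 1; at 7: 3·7 + 1 = 22; next = 21
base 7: 21 = 3·7; at 8: 3·8 = 24; next = 23
base 8: 23 = 2·8 + 7; at 9: 2·9 + 7 = 25; next = 24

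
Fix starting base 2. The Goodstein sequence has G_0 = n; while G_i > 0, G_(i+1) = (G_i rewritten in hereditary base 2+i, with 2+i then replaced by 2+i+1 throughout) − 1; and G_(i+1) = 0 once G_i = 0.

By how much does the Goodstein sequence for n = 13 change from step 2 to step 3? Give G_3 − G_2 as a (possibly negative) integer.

(0) 13|_2 = 2^(2 + 1) + 2^2 + 1 ↦ 3^(3 + 1) + 3^3 + 1|_3 = 109 ⇒ 108
(1) 108|_3 = 3^(3 + 1) + 3^3 ↦ 4^(4 + 1) + 4^4|_4 = 1280 ⇒ 1279
(2) 1279|_4 = 4^(4 + 1) + 3·4^3 + 3·4^2 + 3·4 + 3 ↦ 5^(5 + 1) + 3·5^3 + 3·5^2 + 3·5 + 3|_5 = 16093 ⇒ 16092

14813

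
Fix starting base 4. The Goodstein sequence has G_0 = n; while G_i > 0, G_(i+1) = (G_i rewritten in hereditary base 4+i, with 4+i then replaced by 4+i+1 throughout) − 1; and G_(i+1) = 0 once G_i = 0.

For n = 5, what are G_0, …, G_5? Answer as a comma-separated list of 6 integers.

5, 5, 5, 4, 3, 2

step 0: 5 = 4 + 1; sub 5 for 4: 5 + 1; = 6; G_1 = 6−1 = 5
step 1: 5 = 5; sub 6 for 5: 6; = 6; G_2 = 6−1 = 5
step 2: 5 = 5; sub 7 for 6: 5; = 5; G_3 = 5−1 = 4
step 3: 4 = 4; sub 8 for 7: 4; = 4; G_4 = 4−1 = 3
step 4: 3 = 3; sub 9 for 8: 3; = 3; G_5 = 3−1 = 2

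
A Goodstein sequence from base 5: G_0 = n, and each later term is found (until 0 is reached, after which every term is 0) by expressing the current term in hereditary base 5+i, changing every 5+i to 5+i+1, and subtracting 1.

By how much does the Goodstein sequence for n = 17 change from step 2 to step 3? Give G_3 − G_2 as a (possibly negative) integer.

2

[0] 17 ≡ 3·5 + 2 (base 5). Lift 6: 20. −1: 19.
[1] 19 ≡ 3·6 + 1 (base 6). Lift 7: 22. −1: 21.
[2] 21 ≡ 3·7 (base 7). Lift 8: 24. −1: 23.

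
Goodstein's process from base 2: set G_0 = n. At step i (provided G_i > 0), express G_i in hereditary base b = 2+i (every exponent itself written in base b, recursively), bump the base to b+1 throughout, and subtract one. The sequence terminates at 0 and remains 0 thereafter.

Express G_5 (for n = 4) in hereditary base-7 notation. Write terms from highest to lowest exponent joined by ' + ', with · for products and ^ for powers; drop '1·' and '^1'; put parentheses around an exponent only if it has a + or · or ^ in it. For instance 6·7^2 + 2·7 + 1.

2·7^2 + 7 + 4

i=0: 4 = 2^2 (b=2); 2→3: 3^3 = 27; 27−1 = 26
i=1: 26 = 2·3^2 + 2·3 + 2 (b=3); 3→4: 2·4^2 + 2·4 + 2 = 42; 42−1 = 41
i=2: 41 = 2·4^2 + 2·4 + 1 (b=4); 4→5: 2·5^2 + 2·5 + 1 = 61; 61−1 = 60
i=3: 60 = 2·5^2 + 2·5 (b=5); 5→6: 2·6^2 + 2·6 = 84; 84−1 = 83
i=4: 83 = 2·6^2 + 6 + 5 (b=6); 6→7: 2·7^2 + 7 + 5 = 110; 110−1 = 109
i=5: 109 = 2·7^2 + 7 + 4 (b=7); 7→8: 2·8^2 + 8 + 4 = 140; 140−1 = 139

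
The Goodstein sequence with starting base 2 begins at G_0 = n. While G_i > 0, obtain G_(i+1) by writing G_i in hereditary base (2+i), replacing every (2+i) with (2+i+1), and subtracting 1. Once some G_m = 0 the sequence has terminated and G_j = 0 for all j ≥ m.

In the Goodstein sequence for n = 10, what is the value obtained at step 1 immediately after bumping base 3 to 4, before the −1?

base 2: 10 = 2^(2 + 1) + 2; at 3: 3^(3 + 1) + 3 = 84; next = 83
base 3: 83 = 3^(3 + 1) + 2; at 4: 4^(4 + 1) + 2 = 1026; next = 1025

1026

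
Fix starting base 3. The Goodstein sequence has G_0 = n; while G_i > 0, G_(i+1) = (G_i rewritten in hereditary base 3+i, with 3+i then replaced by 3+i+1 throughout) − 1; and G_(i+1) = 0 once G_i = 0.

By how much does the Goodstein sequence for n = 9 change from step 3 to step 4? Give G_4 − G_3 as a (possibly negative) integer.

base 3: 9 = 3^2; at 4: 4^2 = 16; next = 15
base 4: 15 = 3·4 + 3; at 5: 3·5 + 3 = 18; next = 17
base 5: 17 = 3·5 + 2; at 6: 3·6 + 2 = 20; next = 19
base 6: 19 = 3·6 + 1; at 7: 3·7 + 1 = 22; next = 21

2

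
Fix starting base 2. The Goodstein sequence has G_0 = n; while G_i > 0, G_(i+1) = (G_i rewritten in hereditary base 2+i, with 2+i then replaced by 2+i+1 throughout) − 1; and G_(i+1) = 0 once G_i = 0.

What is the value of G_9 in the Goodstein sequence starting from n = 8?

8 —HB2→ 2^(2 + 1) —bump→ 3^(3 + 1) = 81 —(−1)→ 80
80 —HB3→ 2·3^3 + 2·3^2 + 2·3 + 2 —bump→ 2·4^4 + 2·4^2 + 2·4 + 2 = 554 —(−1)→ 553
553 —HB4→ 2·4^4 + 2·4^2 + 2·4 + 1 —bump→ 2·5^5 + 2·5^2 + 2·5 + 1 = 6311 —(−1)→ 6310
6310 —HB5→ 2·5^5 + 2·5^2 + 2·5 —bump→ 2·6^6 + 2·6^2 + 2·6 = 93396 —(−1)→ 93395
93395 —HB6→ 2·6^6 + 2·6^2 + 6 + 5 —bump→ 2·7^7 + 2·7^2 + 7 + 5 = 1647196 —(−1)→ 1647195
1647195 —HB7→ 2·7^7 + 2·7^2 + 7 + 4 —bump→ 2·8^8 + 2·8^2 + 8 + 4 = 33554572 —(−1)→ 33554571
33554571 —HB8→ 2·8^8 + 2·8^2 + 8 + 3 —bump→ 2·9^9 + 2·9^2 + 9 + 3 = 774841152 —(−1)→ 774841151
774841151 —HB9→ 2·9^9 + 2·9^2 + 9 + 2 —bump→ 2·10^10 + 2·10^2 + 10 + 2 = 20000000212 —(−1)→ 20000000211
20000000211 —HB10→ 2·10^10 + 2·10^2 + 10 + 1 —bump→ 2·11^11 + 2·11^2 + 11 + 1 = 570623341476 —(−1)→ 570623341475

570623341475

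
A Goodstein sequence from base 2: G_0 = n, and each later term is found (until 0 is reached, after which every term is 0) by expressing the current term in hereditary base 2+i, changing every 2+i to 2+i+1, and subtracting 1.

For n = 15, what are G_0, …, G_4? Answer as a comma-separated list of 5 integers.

15, 111, 1283, 18752, 326593

step 0: 15 = 2^(2 + 1) + 2^2 + 2 + 1; sub 3 for 2: 3^(3 + 1) + 3^3 + 3 + 1; = 112; G_1 = 112−1 = 111
step 1: 111 = 3^(3 + 1) + 3^3 + 3; sub 4 for 3: 4^(4 + 1) + 4^4 + 4; = 1284; G_2 = 1284−1 = 1283
step 2: 1283 = 4^(4 + 1) + 4^4 + 3; sub 5 for 4: 5^(5 + 1) + 5^5 + 3; = 18753; G_3 = 18753−1 = 18752
step 3: 18752 = 5^(5 + 1) + 5^5 + 2; sub 6 for 5: 6^(6 + 1) + 6^6 + 2; = 326594; G_4 = 326594−1 = 326593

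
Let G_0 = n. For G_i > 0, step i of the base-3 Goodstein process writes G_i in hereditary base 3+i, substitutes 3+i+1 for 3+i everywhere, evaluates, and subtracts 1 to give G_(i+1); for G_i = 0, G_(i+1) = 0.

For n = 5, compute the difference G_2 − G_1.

step 0: 5 = 3 + 2; sub 4 for 3: 4 + 2; = 6; G_1 = 6−1 = 5
step 1: 5 = 4 + 1; sub 5 for 4: 5 + 1; = 6; G_2 = 6−1 = 5

0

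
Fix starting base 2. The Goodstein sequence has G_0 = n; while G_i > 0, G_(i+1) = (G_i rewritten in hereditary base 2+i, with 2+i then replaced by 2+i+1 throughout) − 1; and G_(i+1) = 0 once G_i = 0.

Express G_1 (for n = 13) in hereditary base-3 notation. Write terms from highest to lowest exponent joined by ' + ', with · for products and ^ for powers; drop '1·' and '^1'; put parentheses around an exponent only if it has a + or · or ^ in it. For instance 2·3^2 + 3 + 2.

3^(3 + 1) + 3^3

base 2: 13 = 2^(2 + 1) + 2^2 + 1; at 3: 3^(3 + 1) + 3^3 + 1 = 109; next = 108
base 3: 108 = 3^(3 + 1) + 3^3; at 4: 4^(4 + 1) + 4^4 = 1280; next = 1279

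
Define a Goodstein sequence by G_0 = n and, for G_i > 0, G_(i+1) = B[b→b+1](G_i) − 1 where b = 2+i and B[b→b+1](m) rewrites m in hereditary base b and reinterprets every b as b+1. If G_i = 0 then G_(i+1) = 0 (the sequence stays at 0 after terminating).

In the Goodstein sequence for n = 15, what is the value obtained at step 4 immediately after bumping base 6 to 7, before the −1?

15 —HB2→ 2^(2 + 1) + 2^2 + 2 + 1 —bump→ 3^(3 + 1) + 3^3 + 3 + 1 = 112 —(−1)→ 111
111 —HB3→ 3^(3 + 1) + 3^3 + 3 —bump→ 4^(4 + 1) + 4^4 + 4 = 1284 —(−1)→ 1283
1283 —HB4→ 4^(4 + 1) + 4^4 + 3 —bump→ 5^(5 + 1) + 5^5 + 3 = 18753 —(−1)→ 18752
18752 —HB5→ 5^(5 + 1) + 5^5 + 2 —bump→ 6^(6 + 1) + 6^6 + 2 = 326594 —(−1)→ 326593
326593 —HB6→ 6^(6 + 1) + 6^6 + 1 —bump→ 7^(7 + 1) + 7^7 + 1 = 6588345 —(−1)→ 6588344

6588345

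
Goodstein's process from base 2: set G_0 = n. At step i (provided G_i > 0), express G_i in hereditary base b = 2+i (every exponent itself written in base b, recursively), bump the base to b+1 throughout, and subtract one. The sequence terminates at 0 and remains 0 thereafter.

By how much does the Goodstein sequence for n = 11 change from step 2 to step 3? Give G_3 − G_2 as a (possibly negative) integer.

G_0=11  [base 2] 2^(2 + 1) + 2 + 1  →[2↦3]→  3^(3 + 1) + 3 + 1 = 85  −1 ⇒ G_1=84
G_1=84  [base 3] 3^(3 + 1) + 3  →[3↦4]→  4^(4 + 1) + 4 = 1028  −1 ⇒ G_2=1027
G_2=1027  [base 4] 4^(4 + 1) + 3  →[4↦5]→  5^(5 + 1) + 3 = 15628  −1 ⇒ G_3=15627

14600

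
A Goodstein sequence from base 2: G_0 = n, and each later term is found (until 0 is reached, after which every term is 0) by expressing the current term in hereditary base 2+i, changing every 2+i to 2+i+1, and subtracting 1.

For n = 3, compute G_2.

3

step 0: 3 = 2 + 1; sub 3 for 2: 3 + 1; = 4; G_1 = 4−1 = 3
step 1: 3 = 3; sub 4 for 3: 4; = 4; G_2 = 4−1 = 3
step 2: 3 = 3; sub 5 for 4: 3; = 3; G_3 = 3−1 = 2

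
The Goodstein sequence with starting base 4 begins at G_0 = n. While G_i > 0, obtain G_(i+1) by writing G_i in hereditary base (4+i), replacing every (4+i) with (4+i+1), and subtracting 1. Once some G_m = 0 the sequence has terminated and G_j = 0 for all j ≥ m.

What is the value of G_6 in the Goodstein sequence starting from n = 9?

11

(0) 9|_4 = 2·4 + 1 ↦ 2·5 + 1|_5 = 11 ⇒ 10
(1) 10|_5 = 2·5 ↦ 2·6|_6 = 12 ⇒ 11
(2) 11|_6 = 6 + 5 ↦ 7 + 5|_7 = 12 ⇒ 11
(3) 11|_7 = 7 + 4 ↦ 8 + 4|_8 = 12 ⇒ 11
(4) 11|_8 = 8 + 3 ↦ 9 + 3|_9 = 12 ⇒ 11
(5) 11|_9 = 9 + 2 ↦ 10 + 2|_10 = 12 ⇒ 11
(6) 11|_10 = 10 + 1 ↦ 11 + 1|_11 = 12 ⇒ 11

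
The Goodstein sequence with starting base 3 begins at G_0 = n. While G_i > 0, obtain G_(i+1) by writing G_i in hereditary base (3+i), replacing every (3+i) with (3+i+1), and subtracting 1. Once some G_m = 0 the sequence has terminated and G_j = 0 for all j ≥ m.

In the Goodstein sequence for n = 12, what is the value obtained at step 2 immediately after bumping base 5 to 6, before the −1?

G_0 = 12. HB_3(12) = 3^2 + 3. Bump = 20. G_1 = 19.
G_1 = 19. HB_4(19) = 4^2 + 3. Bump = 28. G_2 = 27.
G_2 = 27. HB_5(27) = 5^2 + 2. Bump = 38. G_3 = 37.

38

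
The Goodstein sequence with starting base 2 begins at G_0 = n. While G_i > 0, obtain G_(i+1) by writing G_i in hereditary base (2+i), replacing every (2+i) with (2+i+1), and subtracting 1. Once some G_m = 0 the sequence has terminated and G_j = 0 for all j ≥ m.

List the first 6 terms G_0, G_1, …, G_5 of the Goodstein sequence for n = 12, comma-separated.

12, 107, 1065, 15685, 280019, 5764910

G_0=12  [base 2] 2^(2 + 1) + 2^2  →[2↦3]→  3^(3 + 1) + 3^3 = 108  −1 ⇒ G_1=107
G_1=107  [base 3] 3^(3 + 1) + 2·3^2 + 2·3 + 2  →[3↦4]→  4^(4 + 1) + 2·4^2 + 2·4 + 2 = 1066  −1 ⇒ G_2=1065
G_2=1065  [base 4] 4^(4 + 1) + 2·4^2 + 2·4 + 1  →[4↦5]→  5^(5 + 1) + 2·5^2 + 2·5 + 1 = 15686  −1 ⇒ G_3=15685
G_3=15685  [base 5] 5^(5 + 1) + 2·5^2 + 2·5  →[5↦6]→  6^(6 + 1) + 2·6^2 + 2·6 = 280020  −1 ⇒ G_4=280019
G_4=280019  [base 6] 6^(6 + 1) + 2·6^2 + 6 + 5  →[6↦7]→  7^(7 + 1) + 2·7^2 + 7 + 5 = 5764911  −1 ⇒ G_5=5764910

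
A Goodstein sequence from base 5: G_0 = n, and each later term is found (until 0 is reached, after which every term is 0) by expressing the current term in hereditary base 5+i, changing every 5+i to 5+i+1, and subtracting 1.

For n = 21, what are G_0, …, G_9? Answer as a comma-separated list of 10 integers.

step 0: 21 = 4·5 + 1; sub 6 for 5: 4·6 + 1; = 25; G_1 = 25−1 = 24
step 1: 24 = 4·6; sub 7 for 6: 4·7; = 28; G_2 = 28−1 = 27
step 2: 27 = 3·7 + 6; sub 8 for 7: 3·8 + 6; = 30; G_3 = 30−1 = 29
step 3: 29 = 3·8 + 5; sub 9 for 8: 3·9 + 5; = 32; G_4 = 32−1 = 31
step 4: 31 = 3·9 + 4; sub 10 for 9: 3·10 + 4; = 34; G_5 = 34−1 = 33
step 5: 33 = 3·10 + 3; sub 11 for 10: 3·11 + 3; = 36; G_6 = 36−1 = 35
step 6: 35 = 3·11 + 2; sub 12 for 11: 3·12 + 2; = 38; G_7 = 38−1 = 37
step 7: 37 = 3·12 + 1; sub 13 for 12: 3·13 + 1; = 40; G_8 = 40−1 = 39
step 8: 39 = 3·13; sub 14 for 13: 3·14; = 42; G_9 = 42−1 = 41

21, 24, 27, 29, 31, 33, 35, 37, 39, 41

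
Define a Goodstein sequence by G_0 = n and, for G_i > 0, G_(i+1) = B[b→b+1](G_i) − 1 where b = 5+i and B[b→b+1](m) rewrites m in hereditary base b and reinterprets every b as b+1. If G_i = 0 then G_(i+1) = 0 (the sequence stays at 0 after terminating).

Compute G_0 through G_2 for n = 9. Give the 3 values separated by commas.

step 0: 9 = 5 + 4; sub 6 for 5: 6 + 4; = 10; G_1 = 10−1 = 9
step 1: 9 = 6 + 3; sub 7 for 6: 7 + 3; = 10; G_2 = 10−1 = 9

9, 9, 9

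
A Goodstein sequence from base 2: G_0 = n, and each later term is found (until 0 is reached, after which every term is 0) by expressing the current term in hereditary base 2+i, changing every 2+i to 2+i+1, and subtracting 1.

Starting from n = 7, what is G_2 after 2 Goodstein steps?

259

[0] 7 ≡ 2^2 + 2 + 1 (base 2). Lift 3: 31. −1: 30.
[1] 30 ≡ 3^3 + 3 (base 3). Lift 4: 260. −1: 259.
[2] 259 ≡ 4^4 + 3 (base 4). Lift 5: 3128. −1: 3127.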